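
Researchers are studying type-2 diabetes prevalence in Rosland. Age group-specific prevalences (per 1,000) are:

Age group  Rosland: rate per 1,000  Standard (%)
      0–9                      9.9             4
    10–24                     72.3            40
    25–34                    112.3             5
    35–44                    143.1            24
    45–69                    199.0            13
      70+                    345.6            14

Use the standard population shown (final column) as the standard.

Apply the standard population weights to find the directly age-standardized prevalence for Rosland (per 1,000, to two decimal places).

143.53

Standard weights: 0.04, 0.40, 0.05, 0.24, 0.13, 0.14.
Standardized rate: 0.0400×9.9 + 0.4000×72.3 + 0.0500×112.3 + 0.2400×143.1 + 0.1300×199.0 + 0.1400×345.6 = 143.5290 per 1,000.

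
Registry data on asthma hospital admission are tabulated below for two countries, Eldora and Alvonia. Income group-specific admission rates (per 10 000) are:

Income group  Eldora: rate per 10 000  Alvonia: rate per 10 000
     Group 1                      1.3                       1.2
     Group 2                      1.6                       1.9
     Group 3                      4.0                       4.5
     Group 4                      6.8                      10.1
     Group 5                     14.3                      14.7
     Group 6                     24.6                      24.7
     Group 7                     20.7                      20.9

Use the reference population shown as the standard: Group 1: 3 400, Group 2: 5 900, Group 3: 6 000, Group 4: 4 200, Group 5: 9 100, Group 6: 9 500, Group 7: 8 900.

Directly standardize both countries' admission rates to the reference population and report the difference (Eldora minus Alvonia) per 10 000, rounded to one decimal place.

Standard total = 47 000; weights = 0.0723, 0.1255, 0.1277, 0.0894, 0.1936, 0.2021, 0.1894.
Eldora: 0.0723×1.3 + 0.1255×1.6 + 0.1277×4.0 + 0.0894×6.8 + 0.1936×14.3 + 0.2021×24.6 + 0.1894×20.7 = 13.0740 per 10 000.
Alvonia: 0.0723×1.2 + 0.1255×1.9 + 0.1277×4.5 + 0.0894×10.1 + 0.1936×14.7 + 0.2021×24.7 + 0.1894×20.9 = 13.5987 per 10 000.
Difference = 13.0740 − 13.5987 = -0.5247.

-0.5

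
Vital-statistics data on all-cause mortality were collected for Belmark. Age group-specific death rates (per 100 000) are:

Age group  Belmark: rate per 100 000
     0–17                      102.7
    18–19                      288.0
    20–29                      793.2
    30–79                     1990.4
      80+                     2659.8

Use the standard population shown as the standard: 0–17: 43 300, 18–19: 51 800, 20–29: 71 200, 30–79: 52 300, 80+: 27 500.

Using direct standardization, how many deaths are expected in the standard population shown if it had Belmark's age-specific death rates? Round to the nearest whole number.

2531

Expected deaths = Σ (standard pop × age-specific rate ÷ 100 000)
= 43 300×102.7/100 000 + 51 800×288.0/100 000 + 71 200×793.2/100 000 + 52 300×1990.4/100 000 + 27 500×2659.8/100 000
= 44.47 + 149.18 + 564.76 + 1040.98 + 731.45 = 2530.84.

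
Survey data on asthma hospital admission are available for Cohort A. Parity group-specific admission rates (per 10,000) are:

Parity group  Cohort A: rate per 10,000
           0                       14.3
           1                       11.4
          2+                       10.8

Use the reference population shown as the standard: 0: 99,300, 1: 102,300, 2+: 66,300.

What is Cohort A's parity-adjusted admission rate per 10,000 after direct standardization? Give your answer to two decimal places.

12.33

Standard total = 267,900; weights = 0.3707, 0.3819, 0.2475.
Standardized rate: 0.3707×14.3 + 0.3819×11.4 + 0.2475×10.8 = 12.3264 per 10,000.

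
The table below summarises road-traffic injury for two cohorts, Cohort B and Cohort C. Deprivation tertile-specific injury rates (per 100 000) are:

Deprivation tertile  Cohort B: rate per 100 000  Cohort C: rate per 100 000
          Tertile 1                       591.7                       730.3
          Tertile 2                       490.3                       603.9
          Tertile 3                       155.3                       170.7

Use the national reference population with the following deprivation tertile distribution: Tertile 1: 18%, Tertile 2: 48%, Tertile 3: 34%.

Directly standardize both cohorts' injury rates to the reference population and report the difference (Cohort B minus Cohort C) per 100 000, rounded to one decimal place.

Standard weights: 0.18, 0.48, 0.34.
Cohort B: 0.1800×591.7 + 0.4800×490.3 + 0.3400×155.3 = 394.6520 per 100 000.
Cohort C: 0.1800×730.3 + 0.4800×603.9 + 0.3400×170.7 = 479.3640 per 100 000.
Difference = 394.6520 − 479.3640 = -84.7120.

-84.7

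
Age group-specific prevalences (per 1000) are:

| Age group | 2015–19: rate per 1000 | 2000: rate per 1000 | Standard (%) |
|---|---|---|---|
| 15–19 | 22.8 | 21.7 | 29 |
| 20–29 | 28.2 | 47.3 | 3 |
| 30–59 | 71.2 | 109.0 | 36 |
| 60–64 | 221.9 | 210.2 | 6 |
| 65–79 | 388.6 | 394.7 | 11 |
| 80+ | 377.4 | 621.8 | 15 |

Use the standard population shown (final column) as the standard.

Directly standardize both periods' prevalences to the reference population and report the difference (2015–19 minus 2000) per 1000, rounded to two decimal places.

-50.49

Standard weights: 0.29, 0.03, 0.36, 0.06, 0.11, 0.15.
2015–19: 0.2900×22.8 + 0.0300×28.2 + 0.3600×71.2 + 0.0600×221.9 + 0.1100×388.6 + 0.1500×377.4 = 145.7600 per 1000.
2000: 0.2900×21.7 + 0.0300×47.3 + 0.3600×109.0 + 0.0600×210.2 + 0.1100×394.7 + 0.1500×621.8 = 196.2510 per 1000.
Difference = 145.7600 − 196.2510 = -50.4910.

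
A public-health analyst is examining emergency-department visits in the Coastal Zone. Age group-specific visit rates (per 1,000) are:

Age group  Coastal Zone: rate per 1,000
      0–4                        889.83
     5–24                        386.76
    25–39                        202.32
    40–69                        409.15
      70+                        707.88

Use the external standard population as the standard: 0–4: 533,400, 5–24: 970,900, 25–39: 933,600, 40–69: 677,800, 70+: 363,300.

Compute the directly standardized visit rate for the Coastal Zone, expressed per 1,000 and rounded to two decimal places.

452.29

Standard total = 3,479,000; weights = 0.1533, 0.2791, 0.2684, 0.1948, 0.1044.
Standardized rate: 0.1533×889.83 + 0.2791×386.76 + 0.2684×202.32 + 0.1948×409.15 + 0.1044×707.88 = 452.2912 per 1,000.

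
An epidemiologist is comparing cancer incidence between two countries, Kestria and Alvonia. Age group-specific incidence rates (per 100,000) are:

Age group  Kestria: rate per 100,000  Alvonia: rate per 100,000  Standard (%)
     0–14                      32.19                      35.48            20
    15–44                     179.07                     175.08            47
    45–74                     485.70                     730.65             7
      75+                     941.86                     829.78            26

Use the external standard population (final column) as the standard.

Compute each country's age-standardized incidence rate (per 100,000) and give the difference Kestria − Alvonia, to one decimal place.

13.2

Standard weights: 0.20, 0.47, 0.07, 0.26.
Kestria: 0.2000×32.19 + 0.4700×179.07 + 0.0700×485.70 + 0.2600×941.86 = 369.4835 per 100,000.
Alvonia: 0.2000×35.48 + 0.4700×175.08 + 0.0700×730.65 + 0.2600×829.78 = 356.2719 per 100,000.
Difference = 369.4835 − 356.2719 = 13.2116.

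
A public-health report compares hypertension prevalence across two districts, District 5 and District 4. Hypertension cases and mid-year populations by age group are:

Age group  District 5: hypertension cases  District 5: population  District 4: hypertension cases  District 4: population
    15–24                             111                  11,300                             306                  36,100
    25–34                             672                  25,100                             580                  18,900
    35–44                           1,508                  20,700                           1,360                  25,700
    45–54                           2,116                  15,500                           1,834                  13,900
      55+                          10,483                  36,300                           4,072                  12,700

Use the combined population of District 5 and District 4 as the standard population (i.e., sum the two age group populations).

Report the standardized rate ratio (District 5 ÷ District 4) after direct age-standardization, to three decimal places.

Age-specific rates per 1,000 for District 5: 9.823, 26.773, 72.850, 136.516, 288.788.
For District 4: 8.476, 30.688, 52.918, 131.942, 320.630.
Combined standard total = 216,200; weights = 0.2192, 0.2035, 0.2146, 0.1360, 0.2266.
District 5: 0.2192×9.823 + 0.2035×26.773 + 0.2146×72.850 + 0.1360×136.516 + 0.2266×288.788 = 107.2528 per 1,000.
District 4: 0.2192×8.476 + 0.2035×30.688 + 0.2146×52.918 + 0.1360×131.942 + 0.2266×320.630 = 110.0714 per 1,000.
Ratio = 107.2528 ÷ 110.0714 = 0.97439.

0.974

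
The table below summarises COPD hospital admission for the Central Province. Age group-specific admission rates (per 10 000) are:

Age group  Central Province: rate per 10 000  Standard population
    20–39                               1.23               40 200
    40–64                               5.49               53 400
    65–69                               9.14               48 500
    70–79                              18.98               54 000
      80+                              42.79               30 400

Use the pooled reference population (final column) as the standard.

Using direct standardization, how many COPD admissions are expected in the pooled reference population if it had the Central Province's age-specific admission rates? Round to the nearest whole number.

311

Expected COPD admissions = Σ (standard pop × age-specific rate ÷ 10 000)
= 40 200×1.23/10 000 + 53 400×5.49/10 000 + 48 500×9.14/10 000 + 54 000×18.98/10 000 + 30 400×42.79/10 000
= 4.94 + 29.32 + 44.33 + 102.49 + 130.08 = 311.16.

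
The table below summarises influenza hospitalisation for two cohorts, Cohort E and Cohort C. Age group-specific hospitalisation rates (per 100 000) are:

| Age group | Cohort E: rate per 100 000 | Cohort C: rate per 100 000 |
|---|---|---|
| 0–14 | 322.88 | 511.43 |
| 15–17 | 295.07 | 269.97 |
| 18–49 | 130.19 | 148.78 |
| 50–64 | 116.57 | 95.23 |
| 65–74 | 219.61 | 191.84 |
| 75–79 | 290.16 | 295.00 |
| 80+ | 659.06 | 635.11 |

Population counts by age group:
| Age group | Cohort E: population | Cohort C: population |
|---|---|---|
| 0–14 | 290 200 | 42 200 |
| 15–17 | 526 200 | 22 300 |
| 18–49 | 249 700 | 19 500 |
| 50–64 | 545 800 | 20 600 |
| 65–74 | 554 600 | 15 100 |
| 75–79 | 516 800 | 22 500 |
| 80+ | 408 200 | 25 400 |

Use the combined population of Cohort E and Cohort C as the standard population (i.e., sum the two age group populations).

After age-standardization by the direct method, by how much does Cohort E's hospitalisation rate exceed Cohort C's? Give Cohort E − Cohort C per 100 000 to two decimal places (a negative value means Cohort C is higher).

-5.59

Combined standard total = 3 259 100; weights = 0.1020, 0.1683, 0.0826, 0.1738, 0.1748, 0.1655, 0.1330.
Cohort E: 0.1020×322.88 + 0.1683×295.07 + 0.0826×130.19 + 0.1738×116.57 + 0.1748×219.61 + 0.1655×290.16 + 0.1330×659.06 = 287.6890 per 100 000.
Cohort C: 0.1020×511.43 + 0.1683×269.97 + 0.0826×148.78 + 0.1738×95.23 + 0.1748×191.84 + 0.1655×295.00 + 0.1330×635.11 = 293.2822 per 100 000.
Difference = 287.6890 − 293.2822 = -5.5933.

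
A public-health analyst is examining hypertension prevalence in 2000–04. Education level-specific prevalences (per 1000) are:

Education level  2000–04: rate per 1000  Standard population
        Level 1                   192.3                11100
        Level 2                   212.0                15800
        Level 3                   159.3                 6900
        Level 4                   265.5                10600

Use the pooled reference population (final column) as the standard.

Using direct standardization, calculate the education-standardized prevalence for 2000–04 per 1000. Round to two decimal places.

Standard total = 44400; weights = 0.2500, 0.3559, 0.1554, 0.2387.
Standardized rate: 0.2500×192.3 + 0.3559×212.0 + 0.1554×159.3 + 0.2387×265.5 = 211.6577 per 1000.

211.66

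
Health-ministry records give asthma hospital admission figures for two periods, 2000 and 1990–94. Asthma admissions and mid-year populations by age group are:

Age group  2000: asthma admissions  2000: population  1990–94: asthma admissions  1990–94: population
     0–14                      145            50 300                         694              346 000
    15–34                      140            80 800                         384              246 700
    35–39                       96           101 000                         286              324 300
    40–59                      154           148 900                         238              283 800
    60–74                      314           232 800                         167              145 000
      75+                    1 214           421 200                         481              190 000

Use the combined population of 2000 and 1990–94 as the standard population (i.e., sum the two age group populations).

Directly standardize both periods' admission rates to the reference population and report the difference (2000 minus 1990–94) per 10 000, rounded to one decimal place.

Age-specific rates per 10 000 for 2000: 28.83, 17.33, 9.50, 10.34, 13.49, 28.82.
For 1990–94: 20.06, 15.57, 8.82, 8.39, 11.52, 25.32.
Combined standard total = 2 570 800; weights = 0.1542, 0.1274, 0.1654, 0.1683, 0.1470, 0.2377.
2000: 0.1542×28.83 + 0.1274×17.33 + 0.1654×9.50 + 0.1683×10.34 + 0.1470×13.49 + 0.2377×28.82 = 18.7989 per 10 000.
1990–94: 0.1542×20.06 + 0.1274×15.57 + 0.1654×8.82 + 0.1683×8.39 + 0.1470×11.52 + 0.2377×25.32 = 15.6567 per 10 000.
Difference = 18.7989 − 15.6567 = 3.1422.

3.1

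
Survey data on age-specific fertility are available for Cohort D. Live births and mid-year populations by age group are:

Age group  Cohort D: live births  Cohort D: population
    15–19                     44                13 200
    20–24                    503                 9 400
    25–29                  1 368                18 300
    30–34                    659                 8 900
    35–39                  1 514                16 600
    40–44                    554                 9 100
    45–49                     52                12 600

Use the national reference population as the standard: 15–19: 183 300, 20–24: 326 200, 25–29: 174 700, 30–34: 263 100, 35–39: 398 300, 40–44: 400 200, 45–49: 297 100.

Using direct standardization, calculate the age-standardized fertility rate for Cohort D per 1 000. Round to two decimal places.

Age-specific rates per 1 000 for Cohort D: 3.333, 53.511, 74.754, 74.045, 91.205, 60.879, 4.127.
Standard total = 2 042 900; weights = 0.0897, 0.1597, 0.0855, 0.1288, 0.1950, 0.1959, 0.1454.
Standardized rate: 0.0897×3.333 + 0.1597×53.511 + 0.0855×74.754 + 0.1288×74.045 + 0.1950×91.205 + 0.1959×60.879 + 0.1454×4.127 = 55.0804 per 1 000.

55.08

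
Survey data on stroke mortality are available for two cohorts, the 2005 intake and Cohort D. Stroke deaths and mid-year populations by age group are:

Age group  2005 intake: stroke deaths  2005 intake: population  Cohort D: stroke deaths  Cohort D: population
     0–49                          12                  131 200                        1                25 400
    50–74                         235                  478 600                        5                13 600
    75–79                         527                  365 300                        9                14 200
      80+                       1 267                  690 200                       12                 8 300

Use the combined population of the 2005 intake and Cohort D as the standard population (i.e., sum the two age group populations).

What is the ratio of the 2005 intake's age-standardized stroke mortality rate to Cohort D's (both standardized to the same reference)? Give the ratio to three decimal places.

Age-specific rates per 100 000 for the 2005 intake: 9.15, 49.10, 144.26, 183.57.
For Cohort D: 3.94, 36.76, 63.38, 144.58.
Combined standard total = 1 726 800; weights = 0.0907, 0.2850, 0.2198, 0.4045.
The 2005 intake: 0.0907×9.15 + 0.2850×49.10 + 0.2198×144.26 + 0.4045×183.57 = 120.7854 per 100 000.
Cohort D: 0.0907×3.94 + 0.2850×36.76 + 0.2198×63.38 + 0.4045×144.58 = 83.2481 per 100 000.
Ratio = 120.7854 ÷ 83.2481 = 1.45091.

1.451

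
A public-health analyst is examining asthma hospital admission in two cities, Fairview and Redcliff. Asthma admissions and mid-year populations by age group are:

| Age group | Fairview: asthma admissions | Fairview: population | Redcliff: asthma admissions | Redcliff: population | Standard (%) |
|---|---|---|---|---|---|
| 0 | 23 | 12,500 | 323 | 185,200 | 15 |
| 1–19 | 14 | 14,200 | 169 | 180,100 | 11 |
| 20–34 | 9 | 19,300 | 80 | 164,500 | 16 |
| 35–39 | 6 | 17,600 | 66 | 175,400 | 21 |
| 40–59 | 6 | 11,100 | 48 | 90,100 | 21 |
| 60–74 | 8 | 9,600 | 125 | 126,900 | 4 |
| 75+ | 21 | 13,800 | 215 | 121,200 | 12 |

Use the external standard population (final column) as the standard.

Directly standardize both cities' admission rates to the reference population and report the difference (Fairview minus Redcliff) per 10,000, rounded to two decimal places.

Age-specific rates per 10,000 for Fairview: 18.40, 9.86, 4.66, 3.41, 5.41, 8.33, 15.22.
For Redcliff: 17.44, 9.38, 4.86, 3.76, 5.33, 9.85, 17.74.
Standard weights: 0.15, 0.11, 0.16, 0.21, 0.21, 0.04, 0.12.
Fairview: 0.1500×18.40 + 0.1100×9.86 + 0.1600×4.66 + 0.2100×3.41 + 0.2100×5.41 + 0.0400×8.33 + 0.1200×15.22 = 8.6011 per 10,000.
Redcliff: 0.1500×17.44 + 0.1100×9.38 + 0.1600×4.86 + 0.2100×3.76 + 0.2100×5.33 + 0.0400×9.85 + 0.1200×17.74 = 8.8581 per 10,000.
Difference = 8.6011 − 8.8581 = -0.2570.

-0.26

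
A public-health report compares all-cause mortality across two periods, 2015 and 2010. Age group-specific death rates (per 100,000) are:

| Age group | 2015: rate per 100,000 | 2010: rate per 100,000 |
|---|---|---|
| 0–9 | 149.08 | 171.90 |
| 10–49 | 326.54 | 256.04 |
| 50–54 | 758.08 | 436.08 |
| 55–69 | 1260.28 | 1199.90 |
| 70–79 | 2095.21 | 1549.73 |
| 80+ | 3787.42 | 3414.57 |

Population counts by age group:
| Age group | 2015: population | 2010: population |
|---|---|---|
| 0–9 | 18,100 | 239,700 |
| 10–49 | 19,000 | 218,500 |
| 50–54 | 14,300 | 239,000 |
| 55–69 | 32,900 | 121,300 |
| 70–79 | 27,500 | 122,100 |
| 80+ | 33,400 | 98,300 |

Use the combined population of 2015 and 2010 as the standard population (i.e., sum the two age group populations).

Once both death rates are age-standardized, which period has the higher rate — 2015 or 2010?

2015

Combined standard total = 1,184,100; weights = 0.2177, 0.2006, 0.2139, 0.1302, 0.1263, 0.1112.
2015: 0.2177×149.08 + 0.2006×326.54 + 0.2139×758.08 + 0.1302×1260.28 + 0.1263×2095.21 + 0.1112×3787.42 = 1110.2015 per 100,000.
2010: 0.2177×171.90 + 0.2006×256.04 + 0.2139×436.08 + 0.1302×1199.90 + 0.1263×1549.73 + 0.1112×3414.57 = 913.8987 per 100,000.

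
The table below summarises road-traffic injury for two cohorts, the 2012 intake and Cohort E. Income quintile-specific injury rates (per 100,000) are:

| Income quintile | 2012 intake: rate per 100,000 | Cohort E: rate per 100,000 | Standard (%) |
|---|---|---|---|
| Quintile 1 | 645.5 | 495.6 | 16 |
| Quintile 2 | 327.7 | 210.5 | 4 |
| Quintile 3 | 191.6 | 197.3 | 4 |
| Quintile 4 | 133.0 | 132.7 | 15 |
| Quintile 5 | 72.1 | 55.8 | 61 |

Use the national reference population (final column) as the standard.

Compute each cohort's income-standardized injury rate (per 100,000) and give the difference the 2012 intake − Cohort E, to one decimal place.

Standard weights: 0.16, 0.04, 0.04, 0.15, 0.61.
The 2012 intake: 0.1600×645.5 + 0.0400×327.7 + 0.0400×191.6 + 0.1500×133.0 + 0.6100×72.1 = 187.9830 per 100,000.
Cohort E: 0.1600×495.6 + 0.0400×210.5 + 0.0400×197.3 + 0.1500×132.7 + 0.6100×55.8 = 149.5510 per 100,000.
Difference = 187.9830 − 149.5510 = 38.4320.

38.4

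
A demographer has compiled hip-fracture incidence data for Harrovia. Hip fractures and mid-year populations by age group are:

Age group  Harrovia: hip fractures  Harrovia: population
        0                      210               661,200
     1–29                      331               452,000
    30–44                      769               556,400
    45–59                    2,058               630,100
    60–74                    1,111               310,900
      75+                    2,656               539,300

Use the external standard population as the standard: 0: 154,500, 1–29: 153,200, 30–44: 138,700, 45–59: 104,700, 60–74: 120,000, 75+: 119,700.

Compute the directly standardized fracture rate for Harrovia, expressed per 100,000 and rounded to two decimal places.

216.65

Age-specific rates per 100,000 for Harrovia: 31.76, 73.23, 138.21, 326.61, 357.35, 492.49.
Standard total = 790,800; weights = 0.1954, 0.1937, 0.1754, 0.1324, 0.1517, 0.1514.
Standardized rate: 0.1954×31.76 + 0.1937×73.23 + 0.1754×138.21 + 0.1324×326.61 + 0.1517×357.35 + 0.1514×492.49 = 216.6479 per 100,000.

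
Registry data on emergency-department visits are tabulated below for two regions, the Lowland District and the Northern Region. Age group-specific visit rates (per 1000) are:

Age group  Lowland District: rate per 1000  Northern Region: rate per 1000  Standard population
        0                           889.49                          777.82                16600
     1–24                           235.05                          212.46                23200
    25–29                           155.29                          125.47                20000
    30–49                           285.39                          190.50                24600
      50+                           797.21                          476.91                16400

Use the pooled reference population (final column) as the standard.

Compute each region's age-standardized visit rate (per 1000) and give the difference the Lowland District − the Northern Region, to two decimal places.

Standard total = 100800; weights = 0.1647, 0.2302, 0.1984, 0.2440, 0.1627.
The Lowland District: 0.1647×889.49 + 0.2302×235.05 + 0.1984×155.29 + 0.2440×285.39 + 0.1627×797.21 = 430.7473 per 1000.
The Northern Region: 0.1647×777.82 + 0.2302×212.46 + 0.1984×125.47 + 0.2440×190.50 + 0.1627×476.91 = 325.9713 per 1000.
Difference = 430.7473 − 325.9713 = 104.7760.

104.78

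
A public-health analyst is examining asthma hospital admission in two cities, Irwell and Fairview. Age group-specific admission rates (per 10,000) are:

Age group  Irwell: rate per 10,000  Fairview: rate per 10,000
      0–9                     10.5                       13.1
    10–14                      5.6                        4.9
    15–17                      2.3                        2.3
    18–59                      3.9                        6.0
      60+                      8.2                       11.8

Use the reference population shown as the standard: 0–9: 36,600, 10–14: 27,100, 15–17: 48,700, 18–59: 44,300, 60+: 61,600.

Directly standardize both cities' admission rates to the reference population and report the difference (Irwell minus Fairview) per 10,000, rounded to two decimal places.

Standard total = 218,300; weights = 0.1677, 0.1241, 0.2231, 0.2029, 0.2822.
Irwell: 0.1677×10.5 + 0.1241×5.6 + 0.2231×2.3 + 0.2029×3.9 + 0.2822×8.2 = 6.0740 per 10,000.
Fairview: 0.1677×13.1 + 0.1241×4.9 + 0.2231×2.3 + 0.2029×6.0 + 0.2822×11.8 = 7.8650 per 10,000.
Difference = 6.0740 − 7.8650 = -1.7910.

-1.79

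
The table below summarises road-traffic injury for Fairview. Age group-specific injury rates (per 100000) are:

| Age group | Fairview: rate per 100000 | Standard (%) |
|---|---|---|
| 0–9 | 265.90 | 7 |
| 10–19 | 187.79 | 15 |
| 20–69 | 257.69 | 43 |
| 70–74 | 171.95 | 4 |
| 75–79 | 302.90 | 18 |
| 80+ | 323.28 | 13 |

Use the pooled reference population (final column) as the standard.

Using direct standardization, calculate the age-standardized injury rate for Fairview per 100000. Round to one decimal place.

261.0

Standard weights: 0.07, 0.15, 0.43, 0.04, 0.18, 0.13.
Standardized rate: 0.0700×265.90 + 0.1500×187.79 + 0.4300×257.69 + 0.0400×171.95 + 0.1800×302.90 + 0.1300×323.28 = 261.0146 per 100000.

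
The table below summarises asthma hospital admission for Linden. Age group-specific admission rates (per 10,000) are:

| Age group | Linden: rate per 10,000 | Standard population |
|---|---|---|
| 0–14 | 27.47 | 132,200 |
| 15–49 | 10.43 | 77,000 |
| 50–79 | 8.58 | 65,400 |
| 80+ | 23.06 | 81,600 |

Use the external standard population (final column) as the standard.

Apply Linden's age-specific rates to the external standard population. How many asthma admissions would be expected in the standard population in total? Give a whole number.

Expected asthma admissions = Σ (standard pop × age-specific rate ÷ 10,000)
= 132,200×27.47/10,000 + 77,000×10.43/10,000 + 65,400×8.58/10,000 + 81,600×23.06/10,000
= 363.15 + 80.31 + 56.11 + 188.17 = 687.75.

688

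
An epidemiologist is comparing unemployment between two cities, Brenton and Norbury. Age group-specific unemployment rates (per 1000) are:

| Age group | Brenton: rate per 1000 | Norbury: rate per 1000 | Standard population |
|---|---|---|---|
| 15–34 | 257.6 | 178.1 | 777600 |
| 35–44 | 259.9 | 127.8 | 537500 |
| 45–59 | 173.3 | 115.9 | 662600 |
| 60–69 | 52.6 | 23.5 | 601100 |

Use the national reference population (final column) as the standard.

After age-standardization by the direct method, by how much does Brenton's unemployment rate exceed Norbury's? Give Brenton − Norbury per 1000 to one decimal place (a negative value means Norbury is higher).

Standard total = 2578800; weights = 0.3015, 0.2084, 0.2569, 0.2331.
Brenton: 0.3015×257.6 + 0.2084×259.9 + 0.2569×173.3 + 0.2331×52.6 = 188.6352 per 1000.
Norbury: 0.3015×178.1 + 0.2084×127.8 + 0.2569×115.9 + 0.2331×23.5 = 115.5980 per 1000.
Difference = 188.6352 − 115.5980 = 73.0371.

73.0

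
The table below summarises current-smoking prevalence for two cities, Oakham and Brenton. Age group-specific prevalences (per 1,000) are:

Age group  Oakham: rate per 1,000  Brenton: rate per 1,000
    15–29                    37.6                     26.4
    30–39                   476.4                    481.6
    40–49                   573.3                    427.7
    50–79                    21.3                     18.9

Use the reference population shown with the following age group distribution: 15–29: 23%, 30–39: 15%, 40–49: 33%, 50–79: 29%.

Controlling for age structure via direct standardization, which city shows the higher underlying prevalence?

Oakham

Standard weights: 0.23, 0.15, 0.33, 0.29.
Oakham: 0.2300×37.6 + 0.1500×476.4 + 0.3300×573.3 + 0.2900×21.3 = 275.4740 per 1,000.
Brenton: 0.2300×26.4 + 0.1500×481.6 + 0.3300×427.7 + 0.2900×18.9 = 224.9340 per 1,000.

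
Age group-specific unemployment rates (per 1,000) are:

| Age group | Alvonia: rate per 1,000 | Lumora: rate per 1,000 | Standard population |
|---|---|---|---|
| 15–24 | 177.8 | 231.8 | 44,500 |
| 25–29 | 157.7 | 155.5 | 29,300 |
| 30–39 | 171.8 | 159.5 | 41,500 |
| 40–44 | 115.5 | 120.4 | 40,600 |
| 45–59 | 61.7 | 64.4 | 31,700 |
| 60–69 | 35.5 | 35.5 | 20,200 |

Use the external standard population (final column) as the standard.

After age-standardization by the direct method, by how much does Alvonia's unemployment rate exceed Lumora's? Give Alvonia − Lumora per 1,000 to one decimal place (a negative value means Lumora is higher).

-10.2

Standard total = 207,800; weights = 0.2141, 0.1410, 0.1997, 0.1954, 0.1526, 0.0972.
Alvonia: 0.2141×177.8 + 0.1410×157.7 + 0.1997×171.8 + 0.1954×115.5 + 0.1526×61.7 + 0.0972×35.5 = 130.0515 per 1,000.
Lumora: 0.2141×231.8 + 0.1410×155.5 + 0.1997×159.5 + 0.1954×120.4 + 0.1526×64.4 + 0.0972×35.5 = 140.2181 per 1,000.
Difference = 130.0515 − 140.2181 = -10.1666.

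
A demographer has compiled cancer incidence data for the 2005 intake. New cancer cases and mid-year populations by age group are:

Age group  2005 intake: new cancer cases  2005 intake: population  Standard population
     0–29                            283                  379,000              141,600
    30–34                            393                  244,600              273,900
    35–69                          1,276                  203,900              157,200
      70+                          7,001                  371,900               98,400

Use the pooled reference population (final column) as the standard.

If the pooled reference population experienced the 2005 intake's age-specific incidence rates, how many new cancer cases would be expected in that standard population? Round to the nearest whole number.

Age-specific rates per 100,000 for the 2005 intake: 74.67, 160.67, 625.80, 1882.50.
Expected new cancer cases = Σ (standard pop × age-specific rate ÷ 100,000)
= 141,600×74.67/100,000 + 273,900×160.67/100,000 + 157,200×625.80/100,000 + 98,400×1882.50/100,000
= 105.73 + 440.08 + 983.75 + 1852.38 = 3381.94.

3382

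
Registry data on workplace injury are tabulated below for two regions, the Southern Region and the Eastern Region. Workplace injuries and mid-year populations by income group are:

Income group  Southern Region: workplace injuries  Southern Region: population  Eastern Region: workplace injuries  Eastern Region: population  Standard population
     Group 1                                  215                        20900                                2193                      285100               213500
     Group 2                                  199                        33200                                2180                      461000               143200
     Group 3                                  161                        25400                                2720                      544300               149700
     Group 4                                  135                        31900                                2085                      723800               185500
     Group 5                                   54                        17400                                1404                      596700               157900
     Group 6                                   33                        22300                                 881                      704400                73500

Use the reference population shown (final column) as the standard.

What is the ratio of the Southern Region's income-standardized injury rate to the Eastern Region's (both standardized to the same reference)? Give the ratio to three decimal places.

Income-specific rates per 10000 for the Southern Region: 102.87, 59.94, 63.39, 42.32, 31.03, 14.80.
For the Eastern Region: 76.92, 47.29, 49.97, 28.81, 23.53, 12.51.
Standard total = 923300; weights = 0.2312, 0.1551, 0.1621, 0.2009, 0.1710, 0.0796.
The Southern Region: 0.2312×102.87 + 0.1551×59.94 + 0.1621×63.39 + 0.2009×42.32 + 0.1710×31.03 + 0.0796×14.80 = 58.3488 per 10000.
The Eastern Region: 0.2312×76.92 + 0.1551×47.29 + 0.1621×49.97 + 0.2009×28.81 + 0.1710×23.53 + 0.0796×12.51 = 44.0304 per 10000.
Ratio = 58.3488 ÷ 44.0304 = 1.32520.

1.325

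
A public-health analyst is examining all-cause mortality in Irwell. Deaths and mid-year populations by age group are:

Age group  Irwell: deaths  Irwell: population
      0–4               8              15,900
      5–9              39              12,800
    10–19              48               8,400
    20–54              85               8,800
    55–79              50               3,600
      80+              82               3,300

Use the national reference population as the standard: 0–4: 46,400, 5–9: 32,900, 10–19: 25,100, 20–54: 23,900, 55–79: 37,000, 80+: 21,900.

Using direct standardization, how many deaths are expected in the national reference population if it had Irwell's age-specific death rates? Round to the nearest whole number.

Age-specific rates per 1,000 for Irwell: 0.503, 3.047, 5.714, 9.659, 13.889, 24.848.
Expected deaths = Σ (standard pop × age-specific rate ÷ 1,000)
= 46,400×0.503/1,000 + 32,900×3.047/1,000 + 25,100×5.714/1,000 + 23,900×9.659/1,000 + 37,000×13.889/1,000 + 21,900×24.848/1,000
= 23.35 + 100.24 + 143.43 + 230.85 + 513.89 + 544.18 = 1555.94.

1556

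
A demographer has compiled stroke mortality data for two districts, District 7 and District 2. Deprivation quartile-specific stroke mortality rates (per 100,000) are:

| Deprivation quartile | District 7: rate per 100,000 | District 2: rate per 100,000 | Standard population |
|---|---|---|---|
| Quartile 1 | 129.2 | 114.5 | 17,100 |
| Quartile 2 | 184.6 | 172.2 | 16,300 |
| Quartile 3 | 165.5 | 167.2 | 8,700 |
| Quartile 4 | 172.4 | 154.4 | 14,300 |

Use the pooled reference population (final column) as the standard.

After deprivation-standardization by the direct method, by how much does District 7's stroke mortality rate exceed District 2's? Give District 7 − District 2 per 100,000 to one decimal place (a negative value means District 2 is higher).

Standard total = 56,400; weights = 0.3032, 0.2890, 0.1543, 0.2535.
District 7: 0.3032×129.2 + 0.2890×184.6 + 0.1543×165.5 + 0.2535×172.4 = 161.7637 per 100,000.
District 2: 0.3032×114.5 + 0.2890×172.2 + 0.1543×167.2 + 0.2535×154.4 = 149.4215 per 100,000.
Difference = 161.7637 − 149.4215 = 12.3422.

12.3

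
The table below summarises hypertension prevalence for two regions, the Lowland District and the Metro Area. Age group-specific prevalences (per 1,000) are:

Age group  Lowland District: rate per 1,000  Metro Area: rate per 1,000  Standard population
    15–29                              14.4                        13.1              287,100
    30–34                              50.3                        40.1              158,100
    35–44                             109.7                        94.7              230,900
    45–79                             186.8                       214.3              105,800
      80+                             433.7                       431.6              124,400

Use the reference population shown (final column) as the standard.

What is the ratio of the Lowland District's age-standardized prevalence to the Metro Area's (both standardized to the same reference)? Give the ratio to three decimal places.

Standard total = 906,300; weights = 0.3168, 0.1744, 0.2548, 0.1167, 0.1373.
The Lowland District: 0.3168×14.4 + 0.1744×50.3 + 0.2548×109.7 + 0.1167×186.8 + 0.1373×433.7 = 122.6218 per 1,000.
The Metro Area: 0.3168×13.1 + 0.1744×40.1 + 0.2548×94.7 + 0.1167×214.3 + 0.1373×431.6 = 119.5311 per 1,000.
Ratio = 122.6218 ÷ 119.5311 = 1.02586.

1.026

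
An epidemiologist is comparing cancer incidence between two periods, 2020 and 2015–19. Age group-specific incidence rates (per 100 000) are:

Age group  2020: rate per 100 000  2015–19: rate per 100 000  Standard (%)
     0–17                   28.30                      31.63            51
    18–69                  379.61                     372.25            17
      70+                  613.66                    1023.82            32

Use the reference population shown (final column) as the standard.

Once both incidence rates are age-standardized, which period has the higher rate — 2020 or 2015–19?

2015–19

Standard weights: 0.51, 0.17, 0.32.
2020: 0.5100×28.30 + 0.1700×379.61 + 0.3200×613.66 = 275.3379 per 100 000.
2015–19: 0.5100×31.63 + 0.1700×372.25 + 0.3200×1023.82 = 407.0362 per 100 000.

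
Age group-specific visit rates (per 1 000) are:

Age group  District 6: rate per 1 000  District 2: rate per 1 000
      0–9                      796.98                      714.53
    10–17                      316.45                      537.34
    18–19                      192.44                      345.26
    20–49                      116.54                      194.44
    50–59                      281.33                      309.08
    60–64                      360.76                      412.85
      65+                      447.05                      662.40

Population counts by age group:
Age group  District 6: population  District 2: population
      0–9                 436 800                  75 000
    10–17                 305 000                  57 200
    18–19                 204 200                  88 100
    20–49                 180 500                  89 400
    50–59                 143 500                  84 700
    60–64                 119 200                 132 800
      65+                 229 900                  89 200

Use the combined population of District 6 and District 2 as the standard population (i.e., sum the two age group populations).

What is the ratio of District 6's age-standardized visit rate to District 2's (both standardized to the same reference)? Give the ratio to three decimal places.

Combined standard total = 2 235 500; weights = 0.2289, 0.1620, 0.1308, 0.1207, 0.1021, 0.1127, 0.1427.
District 6: 0.2289×796.98 + 0.1620×316.45 + 0.1308×192.44 + 0.1207×116.54 + 0.1021×281.33 + 0.1127×360.76 + 0.1427×447.05 = 406.1649 per 1 000.
District 2: 0.2289×714.53 + 0.1620×537.34 + 0.1308×345.26 + 0.1207×194.44 + 0.1021×309.08 + 0.1127×412.85 + 0.1427×662.40 = 491.9087 per 1 000.
Ratio = 406.1649 ÷ 491.9087 = 0.82569.

0.826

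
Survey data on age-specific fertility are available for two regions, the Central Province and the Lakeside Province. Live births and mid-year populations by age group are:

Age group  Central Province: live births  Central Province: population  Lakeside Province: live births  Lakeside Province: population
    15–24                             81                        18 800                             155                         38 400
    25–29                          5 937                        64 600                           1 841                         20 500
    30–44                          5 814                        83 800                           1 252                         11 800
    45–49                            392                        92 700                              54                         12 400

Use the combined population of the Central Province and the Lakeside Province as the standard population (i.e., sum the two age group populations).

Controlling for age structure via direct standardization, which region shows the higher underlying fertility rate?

Age-specific rates per 1 000 for the Central Province: 4.309, 91.904, 69.379, 4.229.
For the Lakeside Province: 4.036, 89.805, 106.102, 4.355.
Combined standard total = 343 000; weights = 0.1668, 0.2481, 0.2787, 0.3064.
The Central Province: 0.1668×4.309 + 0.2481×91.904 + 0.2787×69.379 + 0.3064×4.229 = 44.1533 per 1 000.
The Lakeside Province: 0.1668×4.036 + 0.2481×89.805 + 0.2787×106.102 + 0.3064×4.355 = 53.8609 per 1 000.
The crude rates (47.03 vs 39.74) would put the Central Province higher, but that reflects its age composition; once standardized to a common age structure, the Lakeside Province has the higher underlying rate.

Lakeside Province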